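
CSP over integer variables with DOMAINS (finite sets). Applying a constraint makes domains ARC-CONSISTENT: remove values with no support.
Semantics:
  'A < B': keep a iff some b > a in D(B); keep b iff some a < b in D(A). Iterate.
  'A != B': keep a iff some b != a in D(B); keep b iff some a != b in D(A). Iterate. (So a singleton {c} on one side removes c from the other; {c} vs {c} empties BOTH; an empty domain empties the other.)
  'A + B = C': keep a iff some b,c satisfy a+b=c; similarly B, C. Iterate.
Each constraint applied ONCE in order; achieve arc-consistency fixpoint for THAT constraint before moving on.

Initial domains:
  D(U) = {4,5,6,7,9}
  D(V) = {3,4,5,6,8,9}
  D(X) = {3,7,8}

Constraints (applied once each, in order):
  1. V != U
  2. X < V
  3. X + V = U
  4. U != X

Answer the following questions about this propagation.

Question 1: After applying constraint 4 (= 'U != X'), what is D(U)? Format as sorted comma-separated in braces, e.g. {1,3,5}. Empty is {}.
Answer: {7,9}

Derivation:
Constraint 1 (V != U) on D(V)={3,4,5,6,8,9} D(U)={4,5,6,7,9}: no change
Constraint 2 (X < V) on D(X)={3,7,8} D(V)={3,4,5,6,8,9}: V {3,4,5,6,8,9}->{4,5,6,8,9}
Constraint 3 (X + V = U) on D(X)={3,7,8} D(V)={4,5,6,8,9} D(U)={4,5,6,7,9}: X {3,7,8}->{3}; V {4,5,6,8,9}->{4,6}; U {4,5,6,7,9}->{7,9}
Constraint 4 (U != X) on D(U)={7,9} D(X)={3}: no change
So after constraint 4: D(U) = {7,9}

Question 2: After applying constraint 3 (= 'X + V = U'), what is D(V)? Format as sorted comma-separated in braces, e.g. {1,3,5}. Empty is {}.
Answer: {4,6}

Derivation:
Constraint 1 (V != U) on D(V)={3,4,5,6,8,9} D(U)={4,5,6,7,9}: no change
Constraint 2 (X < V) on D(X)={3,7,8} D(V)={3,4,5,6,8,9}: V {3,4,5,6,8,9}->{4,5,6,8,9}
Constraint 3 (X + V = U) on D(X)={3,7,8} D(V)={4,5,6,8,9} D(U)={4,5,6,7,9}: X {3,7,8}->{3}; V {4,5,6,8,9}->{4,6}; U {4,5,6,7,9}->{7,9}
So after constraint 3: D(V) = {4,6}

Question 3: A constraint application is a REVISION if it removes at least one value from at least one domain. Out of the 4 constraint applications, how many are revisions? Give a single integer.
Constraint 1 (V != U) on D(V)={3,4,5,6,8,9} D(U)={4,5,6,7,9}: no change => not a revision
Constraint 2 (X < V) on D(X)={3,7,8} D(V)={3,4,5,6,8,9}: V {3,4,5,6,8,9}->{4,5,6,8,9} => REVISION
Constraint 3 (X + V = U) on D(X)={3,7,8} D(V)={4,5,6,8,9} D(U)={4,5,6,7,9}: X {3,7,8}->{3}; V {4,5,6,8,9}->{4,6}; U {4,5,6,7,9}->{7,9} => REVISION
Constraint 4 (U != X) on D(U)={7,9} D(X)={3}: no change => not a revision
Total revisions = 2

Answer: 2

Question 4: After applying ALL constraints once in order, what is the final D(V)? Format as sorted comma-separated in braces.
Answer: {4,6}

Derivation:
Constraint 1 (V != U) on D(V)={3,4,5,6,8,9} D(U)={4,5,6,7,9}: no change
Constraint 2 (X < V) on D(X)={3,7,8} D(V)={3,4,5,6,8,9}: V {3,4,5,6,8,9}->{4,5,6,8,9}
Constraint 3 (X + V = U) on D(X)={3,7,8} D(V)={4,5,6,8,9} D(U)={4,5,6,7,9}: X {3,7,8}->{3}; V {4,5,6,8,9}->{4,6}; U {4,5,6,7,9}->{7,9}
Constraint 4 (U != X) on D(U)={7,9} D(X)={3}: no change
So after all 4 constraints: D(V) = {4,6}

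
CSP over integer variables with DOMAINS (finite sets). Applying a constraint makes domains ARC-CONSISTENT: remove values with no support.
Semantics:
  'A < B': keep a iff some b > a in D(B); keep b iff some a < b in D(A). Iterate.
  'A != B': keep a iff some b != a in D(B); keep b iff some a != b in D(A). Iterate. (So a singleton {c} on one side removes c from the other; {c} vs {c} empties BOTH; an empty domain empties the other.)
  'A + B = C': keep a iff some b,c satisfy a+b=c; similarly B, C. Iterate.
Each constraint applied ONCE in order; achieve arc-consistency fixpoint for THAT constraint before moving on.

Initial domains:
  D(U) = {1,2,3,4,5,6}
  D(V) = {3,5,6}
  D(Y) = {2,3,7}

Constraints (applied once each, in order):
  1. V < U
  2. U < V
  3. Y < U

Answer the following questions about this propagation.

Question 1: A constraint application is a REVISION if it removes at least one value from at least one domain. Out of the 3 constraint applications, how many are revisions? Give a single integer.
Answer: 3

Derivation:
Constraint 1 (V < U) on D(V)={3,5,6} D(U)={1,2,3,4,5,6}: V {3,5,6}->{3,5}; U {1,2,3,4,5,6}->{4,5,6} => REVISION
Constraint 2 (U < V) on D(U)={4,5,6} D(V)={3,5}: U {4,5,6}->{4}; V {3,5}->{5} => REVISION
Constraint 3 (Y < U) on D(Y)={2,3,7} D(U)={4}: Y {2,3,7}->{2,3} => REVISION
Total revisions = 3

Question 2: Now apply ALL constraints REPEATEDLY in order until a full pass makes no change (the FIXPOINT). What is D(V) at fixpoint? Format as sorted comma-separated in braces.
pass 0 (initial): D(V)={3,5,6}
pass 1: U {1,2,3,4,5,6}->{4}; V {3,5,6}->{5}; Y {2,3,7}->{2,3}
pass 2: U {4}->{}; V {5}->{}; Y {2,3}->{}
pass 3: no change
Fixpoint after 3 passes: D(V) = {}

Answer: {}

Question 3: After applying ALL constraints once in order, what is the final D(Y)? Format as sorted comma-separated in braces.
Answer: {2,3}

Derivation:
Constraint 1 (V < U) on D(V)={3,5,6} D(U)={1,2,3,4,5,6}: V {3,5,6}->{3,5}; U {1,2,3,4,5,6}->{4,5,6}
Constraint 2 (U < V) on D(U)={4,5,6} D(V)={3,5}: U {4,5,6}->{4}; V {3,5}->{5}
Constraint 3 (Y < U) on D(Y)={2,3,7} D(U)={4}: Y {2,3,7}->{2,3}
So after all 3 constraints: D(Y) = {2,3}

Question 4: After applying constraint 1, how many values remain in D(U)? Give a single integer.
Constraint 1 (V < U) on D(V)={3,5,6} D(U)={1,2,3,4,5,6}: V {3,5,6}->{3,5}; U {1,2,3,4,5,6}->{4,5,6}
So after constraint 1: D(U)={4,5,6}, size = 3

Answer: 3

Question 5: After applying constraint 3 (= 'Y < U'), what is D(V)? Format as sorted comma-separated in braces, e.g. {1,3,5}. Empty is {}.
Answer: {5}

Derivation:
Constraint 1 (V < U) on D(V)={3,5,6} D(U)={1,2,3,4,5,6}: V {3,5,6}->{3,5}; U {1,2,3,4,5,6}->{4,5,6}
Constraint 2 (U < V) on D(U)={4,5,6} D(V)={3,5}: U {4,5,6}->{4}; V {3,5}->{5}
Constraint 3 (Y < U) on D(Y)={2,3,7} D(U)={4}: Y {2,3,7}->{2,3}
So after constraint 3: D(V) = {5}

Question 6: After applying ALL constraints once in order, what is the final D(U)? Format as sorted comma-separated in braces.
Answer: {4}

Derivation:
Constraint 1 (V < U) on D(V)={3,5,6} D(U)={1,2,3,4,5,6}: V {3,5,6}->{3,5}; U {1,2,3,4,5,6}->{4,5,6}
Constraint 2 (U < V) on D(U)={4,5,6} D(V)={3,5}: U {4,5,6}->{4}; V {3,5}->{5}
Constraint 3 (Y < U) on D(Y)={2,3,7} D(U)={4}: Y {2,3,7}->{2,3}
So after all 3 constraints: D(U) = {4}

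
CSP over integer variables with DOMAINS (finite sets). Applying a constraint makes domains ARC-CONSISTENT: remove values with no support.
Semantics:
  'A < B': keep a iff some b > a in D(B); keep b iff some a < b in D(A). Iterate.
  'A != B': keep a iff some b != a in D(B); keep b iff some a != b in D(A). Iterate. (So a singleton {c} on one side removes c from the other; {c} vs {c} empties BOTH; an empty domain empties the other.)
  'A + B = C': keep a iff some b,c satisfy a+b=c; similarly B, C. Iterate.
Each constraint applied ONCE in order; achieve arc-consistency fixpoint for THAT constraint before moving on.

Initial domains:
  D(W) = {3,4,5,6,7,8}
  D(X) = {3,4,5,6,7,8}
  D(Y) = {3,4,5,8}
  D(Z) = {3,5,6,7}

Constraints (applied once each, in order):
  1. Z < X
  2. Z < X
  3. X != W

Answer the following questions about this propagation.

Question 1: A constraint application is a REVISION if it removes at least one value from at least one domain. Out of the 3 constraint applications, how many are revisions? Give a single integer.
Constraint 1 (Z < X) on D(Z)={3,5,6,7} D(X)={3,4,5,6,7,8}: X {3,4,5,6,7,8}->{4,5,6,7,8} => REVISION
Constraint 2 (Z < X) on D(Z)={3,5,6,7} D(X)={4,5,6,7,8}: no change => not a revision
Constraint 3 (X != W) on D(X)={4,5,6,7,8} D(W)={3,4,5,6,7,8}: no change => not a revision
Total revisions = 1

Answer: 1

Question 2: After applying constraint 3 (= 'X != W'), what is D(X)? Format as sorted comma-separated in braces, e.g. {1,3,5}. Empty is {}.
Answer: {4,5,6,7,8}

Derivation:
Constraint 1 (Z < X) on D(Z)={3,5,6,7} D(X)={3,4,5,6,7,8}: X {3,4,5,6,7,8}->{4,5,6,7,8}
Constraint 2 (Z < X) on D(Z)={3,5,6,7} D(X)={4,5,6,7,8}: no change
Constraint 3 (X != W) on D(X)={4,5,6,7,8} D(W)={3,4,5,6,7,8}: no change
So after constraint 3: D(X) = {4,5,6,7,8}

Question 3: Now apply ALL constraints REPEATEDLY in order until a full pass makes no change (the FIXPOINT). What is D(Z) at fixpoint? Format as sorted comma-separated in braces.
Answer: {3,5,6,7}

Derivation:
pass 0 (initial): D(Z)={3,5,6,7}
pass 1: X {3,4,5,6,7,8}->{4,5,6,7,8}
pass 2: no change
Fixpoint after 2 passes: D(Z) = {3,5,6,7}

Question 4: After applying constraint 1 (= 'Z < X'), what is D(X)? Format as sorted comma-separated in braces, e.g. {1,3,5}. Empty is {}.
Answer: {4,5,6,7,8}

Derivation:
Constraint 1 (Z < X) on D(Z)={3,5,6,7} D(X)={3,4,5,6,7,8}: X {3,4,5,6,7,8}->{4,5,6,7,8}
So after constraint 1: D(X) = {4,5,6,7,8}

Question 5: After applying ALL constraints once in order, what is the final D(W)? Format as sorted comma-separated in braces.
Answer: {3,4,5,6,7,8}

Derivation:
Constraint 1 (Z < X) on D(Z)={3,5,6,7} D(X)={3,4,5,6,7,8}: X {3,4,5,6,7,8}->{4,5,6,7,8}
Constraint 2 (Z < X) on D(Z)={3,5,6,7} D(X)={4,5,6,7,8}: no change
Constraint 3 (X != W) on D(X)={4,5,6,7,8} D(W)={3,4,5,6,7,8}: no change
So after all 3 constraints: D(W) = {3,4,5,6,7,8}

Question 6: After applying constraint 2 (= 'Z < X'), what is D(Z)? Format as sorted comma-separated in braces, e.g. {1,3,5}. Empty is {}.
Constraint 1 (Z < X) on D(Z)={3,5,6,7} D(X)={3,4,5,6,7,8}: X {3,4,5,6,7,8}->{4,5,6,7,8}
Constraint 2 (Z < X) on D(Z)={3,5,6,7} D(X)={4,5,6,7,8}: no change
So after constraint 2: D(Z) = {3,5,6,7}

Answer: {3,5,6,7}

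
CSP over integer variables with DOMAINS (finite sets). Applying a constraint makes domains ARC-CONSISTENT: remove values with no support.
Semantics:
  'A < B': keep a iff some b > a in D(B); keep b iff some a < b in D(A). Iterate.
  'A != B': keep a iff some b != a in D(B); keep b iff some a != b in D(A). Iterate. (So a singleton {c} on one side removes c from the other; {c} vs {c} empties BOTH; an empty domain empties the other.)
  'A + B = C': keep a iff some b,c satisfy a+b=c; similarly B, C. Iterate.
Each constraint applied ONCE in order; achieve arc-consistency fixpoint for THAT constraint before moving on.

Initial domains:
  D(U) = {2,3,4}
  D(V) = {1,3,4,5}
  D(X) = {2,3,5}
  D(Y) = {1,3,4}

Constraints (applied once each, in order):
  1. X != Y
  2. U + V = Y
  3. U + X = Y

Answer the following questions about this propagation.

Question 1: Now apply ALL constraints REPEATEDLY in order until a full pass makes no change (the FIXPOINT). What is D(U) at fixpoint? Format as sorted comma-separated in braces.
pass 0 (initial): D(U)={2,3,4}
pass 1: U {2,3,4}->{2}; V {1,3,4,5}->{1}; X {2,3,5}->{2}; Y {1,3,4}->{4}
pass 2: U {2}->{}; V {1}->{}; X {2}->{}; Y {4}->{}
pass 3: no change
Fixpoint after 3 passes: D(U) = {}

Answer: {}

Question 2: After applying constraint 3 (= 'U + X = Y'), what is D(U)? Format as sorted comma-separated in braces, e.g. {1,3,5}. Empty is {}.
Constraint 1 (X != Y) on D(X)={2,3,5} D(Y)={1,3,4}: no change
Constraint 2 (U + V = Y) on D(U)={2,3,4} D(V)={1,3,4,5} D(Y)={1,3,4}: U {2,3,4}->{2,3}; V {1,3,4,5}->{1}; Y {1,3,4}->{3,4}
Constraint 3 (U + X = Y) on D(U)={2,3} D(X)={2,3,5} D(Y)={3,4}: U {2,3}->{2}; X {2,3,5}->{2}; Y {3,4}->{4}
So after constraint 3: D(U) = {2}

Answer: {2}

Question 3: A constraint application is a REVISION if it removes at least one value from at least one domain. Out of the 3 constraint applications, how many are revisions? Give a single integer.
Constraint 1 (X != Y) on D(X)={2,3,5} D(Y)={1,3,4}: no change => not a revision
Constraint 2 (U + V = Y) on D(U)={2,3,4} D(V)={1,3,4,5} D(Y)={1,3,4}: U {2,3,4}->{2,3}; V {1,3,4,5}->{1}; Y {1,3,4}->{3,4} => REVISION
Constraint 3 (U + X = Y) on D(U)={2,3} D(X)={2,3,5} D(Y)={3,4}: U {2,3}->{2}; X {2,3,5}->{2}; Y {3,4}->{4} => REVISION
Total revisions = 2

Answer: 2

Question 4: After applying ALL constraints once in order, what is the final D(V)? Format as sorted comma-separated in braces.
Answer: {1}

Derivation:
Constraint 1 (X != Y) on D(X)={2,3,5} D(Y)={1,3,4}: no change
Constraint 2 (U + V = Y) on D(U)={2,3,4} D(V)={1,3,4,5} D(Y)={1,3,4}: U {2,3,4}->{2,3}; V {1,3,4,5}->{1}; Y {1,3,4}->{3,4}
Constraint 3 (U + X = Y) on D(U)={2,3} D(X)={2,3,5} D(Y)={3,4}: U {2,3}->{2}; X {2,3,5}->{2}; Y {3,4}->{4}
So after all 3 constraints: D(V) = {1}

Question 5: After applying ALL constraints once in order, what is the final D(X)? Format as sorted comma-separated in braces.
Answer: {2}

Derivation:
Constraint 1 (X != Y) on D(X)={2,3,5} D(Y)={1,3,4}: no change
Constraint 2 (U + V = Y) on D(U)={2,3,4} D(V)={1,3,4,5} D(Y)={1,3,4}: U {2,3,4}->{2,3}; V {1,3,4,5}->{1}; Y {1,3,4}->{3,4}
Constraint 3 (U + X = Y) on D(U)={2,3} D(X)={2,3,5} D(Y)={3,4}: U {2,3}->{2}; X {2,3,5}->{2}; Y {3,4}->{4}
So after all 3 constraints: D(X) = {2}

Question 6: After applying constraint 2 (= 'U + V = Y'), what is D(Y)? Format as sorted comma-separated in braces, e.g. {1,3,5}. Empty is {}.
Answer: {3,4}

Derivation:
Constraint 1 (X != Y) on D(X)={2,3,5} D(Y)={1,3,4}: no change
Constraint 2 (U + V = Y) on D(U)={2,3,4} D(V)={1,3,4,5} D(Y)={1,3,4}: U {2,3,4}->{2,3}; V {1,3,4,5}->{1}; Y {1,3,4}->{3,4}
So after constraint 2: D(Y) = {3,4}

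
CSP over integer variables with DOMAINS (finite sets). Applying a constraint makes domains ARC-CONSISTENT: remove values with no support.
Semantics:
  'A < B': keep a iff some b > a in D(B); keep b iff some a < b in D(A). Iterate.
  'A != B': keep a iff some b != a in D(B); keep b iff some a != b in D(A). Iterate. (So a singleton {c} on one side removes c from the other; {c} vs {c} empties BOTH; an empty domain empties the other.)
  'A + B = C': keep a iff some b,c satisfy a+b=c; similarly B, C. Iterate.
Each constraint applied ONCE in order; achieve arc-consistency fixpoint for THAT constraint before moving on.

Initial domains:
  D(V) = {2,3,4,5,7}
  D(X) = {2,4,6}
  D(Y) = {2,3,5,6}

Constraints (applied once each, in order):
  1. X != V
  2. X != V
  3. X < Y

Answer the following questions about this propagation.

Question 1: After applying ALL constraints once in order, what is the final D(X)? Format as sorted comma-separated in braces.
Constraint 1 (X != V) on D(X)={2,4,6} D(V)={2,3,4,5,7}: no change
Constraint 2 (X != V) on D(X)={2,4,6} D(V)={2,3,4,5,7}: no change
Constraint 3 (X < Y) on D(X)={2,4,6} D(Y)={2,3,5,6}: X {2,4,6}->{2,4}; Y {2,3,5,6}->{3,5,6}
So after all 3 constraints: D(X) = {2,4}

Answer: {2,4}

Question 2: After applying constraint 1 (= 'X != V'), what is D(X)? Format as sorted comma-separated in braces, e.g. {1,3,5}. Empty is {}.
Answer: {2,4,6}

Derivation:
Constraint 1 (X != V) on D(X)={2,4,6} D(V)={2,3,4,5,7}: no change
So after constraint 1: D(X) = {2,4,6}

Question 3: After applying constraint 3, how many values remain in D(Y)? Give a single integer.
Constraint 1 (X != V) on D(X)={2,4,6} D(V)={2,3,4,5,7}: no change
Constraint 2 (X != V) on D(X)={2,4,6} D(V)={2,3,4,5,7}: no change
Constraint 3 (X < Y) on D(X)={2,4,6} D(Y)={2,3,5,6}: X {2,4,6}->{2,4}; Y {2,3,5,6}->{3,5,6}
So after constraint 3: D(Y)={3,5,6}, size = 3

Answer: 3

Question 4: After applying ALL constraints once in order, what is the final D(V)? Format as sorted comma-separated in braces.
Answer: {2,3,4,5,7}

Derivation:
Constraint 1 (X != V) on D(X)={2,4,6} D(V)={2,3,4,5,7}: no change
Constraint 2 (X != V) on D(X)={2,4,6} D(V)={2,3,4,5,7}: no change
Constraint 3 (X < Y) on D(X)={2,4,6} D(Y)={2,3,5,6}: X {2,4,6}->{2,4}; Y {2,3,5,6}->{3,5,6}
So after all 3 constraints: D(V) = {2,3,4,5,7}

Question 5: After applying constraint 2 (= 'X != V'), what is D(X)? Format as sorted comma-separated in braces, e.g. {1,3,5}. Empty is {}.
Answer: {2,4,6}

Derivation:
Constraint 1 (X != V) on D(X)={2,4,6} D(V)={2,3,4,5,7}: no change
Constraint 2 (X != V) on D(X)={2,4,6} D(V)={2,3,4,5,7}: no change
So after constraint 2: D(X) = {2,4,6}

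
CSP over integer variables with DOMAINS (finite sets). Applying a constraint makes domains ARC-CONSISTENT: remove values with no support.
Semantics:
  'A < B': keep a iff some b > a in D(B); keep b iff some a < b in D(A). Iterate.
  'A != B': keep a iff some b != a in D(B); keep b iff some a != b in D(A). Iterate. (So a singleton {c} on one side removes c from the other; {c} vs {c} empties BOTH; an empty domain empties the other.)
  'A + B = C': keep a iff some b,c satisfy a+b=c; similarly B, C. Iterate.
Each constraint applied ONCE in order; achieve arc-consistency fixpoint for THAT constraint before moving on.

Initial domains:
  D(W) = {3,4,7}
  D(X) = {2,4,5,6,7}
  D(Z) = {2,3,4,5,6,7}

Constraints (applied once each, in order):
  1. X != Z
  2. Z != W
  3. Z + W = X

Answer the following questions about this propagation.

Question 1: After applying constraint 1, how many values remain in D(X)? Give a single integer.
Answer: 5

Derivation:
Constraint 1 (X != Z) on D(X)={2,4,5,6,7} D(Z)={2,3,4,5,6,7}: no change
So after constraint 1: D(X)={2,4,5,6,7}, size = 5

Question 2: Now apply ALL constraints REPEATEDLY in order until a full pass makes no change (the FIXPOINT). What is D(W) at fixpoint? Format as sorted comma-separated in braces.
pass 0 (initial): D(W)={3,4,7}
pass 1: W {3,4,7}->{3,4}; X {2,4,5,6,7}->{5,6,7}; Z {2,3,4,5,6,7}->{2,3,4}
pass 2: no change
Fixpoint after 2 passes: D(W) = {3,4}

Answer: {3,4}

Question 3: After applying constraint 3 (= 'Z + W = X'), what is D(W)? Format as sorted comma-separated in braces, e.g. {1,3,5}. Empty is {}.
Constraint 1 (X != Z) on D(X)={2,4,5,6,7} D(Z)={2,3,4,5,6,7}: no change
Constraint 2 (Z != W) on D(Z)={2,3,4,5,6,7} D(W)={3,4,7}: no change
Constraint 3 (Z + W = X) on D(Z)={2,3,4,5,6,7} D(W)={3,4,7} D(X)={2,4,5,6,7}: Z {2,3,4,5,6,7}->{2,3,4}; W {3,4,7}->{3,4}; X {2,4,5,6,7}->{5,6,7}
So after constraint 3: D(W) = {3,4}

Answer: {3,4}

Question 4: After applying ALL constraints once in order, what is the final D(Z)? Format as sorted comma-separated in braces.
Constraint 1 (X != Z) on D(X)={2,4,5,6,7} D(Z)={2,3,4,5,6,7}: no change
Constraint 2 (Z != W) on D(Z)={2,3,4,5,6,7} D(W)={3,4,7}: no change
Constraint 3 (Z + W = X) on D(Z)={2,3,4,5,6,7} D(W)={3,4,7} D(X)={2,4,5,6,7}: Z {2,3,4,5,6,7}->{2,3,4}; W {3,4,7}->{3,4}; X {2,4,5,6,7}->{5,6,7}
So after all 3 constraints: D(Z) = {2,3,4}

Answer: {2,3,4}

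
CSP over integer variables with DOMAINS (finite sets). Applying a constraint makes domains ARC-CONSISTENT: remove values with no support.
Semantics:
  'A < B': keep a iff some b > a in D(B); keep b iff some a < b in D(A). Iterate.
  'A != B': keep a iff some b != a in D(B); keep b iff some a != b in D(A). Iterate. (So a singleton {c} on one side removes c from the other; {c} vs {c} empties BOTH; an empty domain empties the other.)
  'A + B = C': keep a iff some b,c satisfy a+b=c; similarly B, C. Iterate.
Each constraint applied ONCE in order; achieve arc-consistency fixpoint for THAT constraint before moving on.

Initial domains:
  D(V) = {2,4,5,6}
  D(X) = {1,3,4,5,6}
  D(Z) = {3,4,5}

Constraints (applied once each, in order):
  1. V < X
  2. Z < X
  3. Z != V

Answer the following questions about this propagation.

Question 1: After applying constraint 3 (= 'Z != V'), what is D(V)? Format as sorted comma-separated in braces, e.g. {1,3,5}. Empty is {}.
Constraint 1 (V < X) on D(V)={2,4,5,6} D(X)={1,3,4,5,6}: V {2,4,5,6}->{2,4,5}; X {1,3,4,5,6}->{3,4,5,6}
Constraint 2 (Z < X) on D(Z)={3,4,5} D(X)={3,4,5,6}: X {3,4,5,6}->{4,5,6}
Constraint 3 (Z != V) on D(Z)={3,4,5} D(V)={2,4,5}: no change
So after constraint 3: D(V) = {2,4,5}

Answer: {2,4,5}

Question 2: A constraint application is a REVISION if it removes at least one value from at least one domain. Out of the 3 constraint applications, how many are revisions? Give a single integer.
Answer: 2

Derivation:
Constraint 1 (V < X) on D(V)={2,4,5,6} D(X)={1,3,4,5,6}: V {2,4,5,6}->{2,4,5}; X {1,3,4,5,6}->{3,4,5,6} => REVISION
Constraint 2 (Z < X) on D(Z)={3,4,5} D(X)={3,4,5,6}: X {3,4,5,6}->{4,5,6} => REVISION
Constraint 3 (Z != V) on D(Z)={3,4,5} D(V)={2,4,5}: no change => not a revision
Total revisions = 2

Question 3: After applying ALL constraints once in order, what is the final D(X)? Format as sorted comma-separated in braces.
Answer: {4,5,6}

Derivation:
Constraint 1 (V < X) on D(V)={2,4,5,6} D(X)={1,3,4,5,6}: V {2,4,5,6}->{2,4,5}; X {1,3,4,5,6}->{3,4,5,6}
Constraint 2 (Z < X) on D(Z)={3,4,5} D(X)={3,4,5,6}: X {3,4,5,6}->{4,5,6}
Constraint 3 (Z != V) on D(Z)={3,4,5} D(V)={2,4,5}: no change
So after all 3 constraints: D(X) = {4,5,6}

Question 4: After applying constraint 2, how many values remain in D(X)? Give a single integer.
Constraint 1 (V < X) on D(V)={2,4,5,6} D(X)={1,3,4,5,6}: V {2,4,5,6}->{2,4,5}; X {1,3,4,5,6}->{3,4,5,6}
Constraint 2 (Z < X) on D(Z)={3,4,5} D(X)={3,4,5,6}: X {3,4,5,6}->{4,5,6}
So after constraint 2: D(X)={4,5,6}, size = 3

Answer: 3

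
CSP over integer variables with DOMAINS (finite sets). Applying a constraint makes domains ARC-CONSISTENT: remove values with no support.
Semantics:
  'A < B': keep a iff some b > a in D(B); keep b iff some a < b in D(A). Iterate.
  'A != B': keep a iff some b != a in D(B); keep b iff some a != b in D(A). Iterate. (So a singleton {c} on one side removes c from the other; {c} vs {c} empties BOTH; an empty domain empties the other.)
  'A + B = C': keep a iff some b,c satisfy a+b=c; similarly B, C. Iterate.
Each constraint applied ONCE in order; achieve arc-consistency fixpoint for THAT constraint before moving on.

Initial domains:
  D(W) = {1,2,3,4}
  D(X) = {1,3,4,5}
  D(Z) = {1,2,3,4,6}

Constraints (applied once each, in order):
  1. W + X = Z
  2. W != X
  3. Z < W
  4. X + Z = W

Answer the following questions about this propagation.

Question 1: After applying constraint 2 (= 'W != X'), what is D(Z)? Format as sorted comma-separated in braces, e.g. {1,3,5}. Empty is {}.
Constraint 1 (W + X = Z) on D(W)={1,2,3,4} D(X)={1,3,4,5} D(Z)={1,2,3,4,6}: W {1,2,3,4}->{1,2,3}; Z {1,2,3,4,6}->{2,3,4,6}
Constraint 2 (W != X) on D(W)={1,2,3} D(X)={1,3,4,5}: no change
So after constraint 2: D(Z) = {2,3,4,6}

Answer: {2,3,4,6}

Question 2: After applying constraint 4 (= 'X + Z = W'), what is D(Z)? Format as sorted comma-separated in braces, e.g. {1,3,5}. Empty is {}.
Constraint 1 (W + X = Z) on D(W)={1,2,3,4} D(X)={1,3,4,5} D(Z)={1,2,3,4,6}: W {1,2,3,4}->{1,2,3}; Z {1,2,3,4,6}->{2,3,4,6}
Constraint 2 (W != X) on D(W)={1,2,3} D(X)={1,3,4,5}: no change
Constraint 3 (Z < W) on D(Z)={2,3,4,6} D(W)={1,2,3}: Z {2,3,4,6}->{2}; W {1,2,3}->{3}
Constraint 4 (X + Z = W) on D(X)={1,3,4,5} D(Z)={2} D(W)={3}: X {1,3,4,5}->{1}
So after constraint 4: D(Z) = {2}

Answer: {2}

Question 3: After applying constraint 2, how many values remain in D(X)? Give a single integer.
Answer: 4

Derivation:
Constraint 1 (W + X = Z) on D(W)={1,2,3,4} D(X)={1,3,4,5} D(Z)={1,2,3,4,6}: W {1,2,3,4}->{1,2,3}; Z {1,2,3,4,6}->{2,3,4,6}
Constraint 2 (W != X) on D(W)={1,2,3} D(X)={1,3,4,5}: no change
So after constraint 2: D(X)={1,3,4,5}, size = 4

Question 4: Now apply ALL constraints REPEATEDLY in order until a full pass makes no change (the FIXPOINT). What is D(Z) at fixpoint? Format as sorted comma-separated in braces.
pass 0 (initial): D(Z)={1,2,3,4,6}
pass 1: W {1,2,3,4}->{3}; X {1,3,4,5}->{1}; Z {1,2,3,4,6}->{2}
pass 2: W {3}->{}; X {1}->{}; Z {2}->{}
pass 3: no change
Fixpoint after 3 passes: D(Z) = {}

Answer: {}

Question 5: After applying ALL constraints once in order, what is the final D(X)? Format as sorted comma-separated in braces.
Answer: {1}

Derivation:
Constraint 1 (W + X = Z) on D(W)={1,2,3,4} D(X)={1,3,4,5} D(Z)={1,2,3,4,6}: W {1,2,3,4}->{1,2,3}; Z {1,2,3,4,6}->{2,3,4,6}
Constraint 2 (W != X) on D(W)={1,2,3} D(X)={1,3,4,5}: no change
Constraint 3 (Z < W) on D(Z)={2,3,4,6} D(W)={1,2,3}: Z {2,3,4,6}->{2}; W {1,2,3}->{3}
Constraint 4 (X + Z = W) on D(X)={1,3,4,5} D(Z)={2} D(W)={3}: X {1,3,4,5}->{1}
So after all 4 constraints: D(X) = {1}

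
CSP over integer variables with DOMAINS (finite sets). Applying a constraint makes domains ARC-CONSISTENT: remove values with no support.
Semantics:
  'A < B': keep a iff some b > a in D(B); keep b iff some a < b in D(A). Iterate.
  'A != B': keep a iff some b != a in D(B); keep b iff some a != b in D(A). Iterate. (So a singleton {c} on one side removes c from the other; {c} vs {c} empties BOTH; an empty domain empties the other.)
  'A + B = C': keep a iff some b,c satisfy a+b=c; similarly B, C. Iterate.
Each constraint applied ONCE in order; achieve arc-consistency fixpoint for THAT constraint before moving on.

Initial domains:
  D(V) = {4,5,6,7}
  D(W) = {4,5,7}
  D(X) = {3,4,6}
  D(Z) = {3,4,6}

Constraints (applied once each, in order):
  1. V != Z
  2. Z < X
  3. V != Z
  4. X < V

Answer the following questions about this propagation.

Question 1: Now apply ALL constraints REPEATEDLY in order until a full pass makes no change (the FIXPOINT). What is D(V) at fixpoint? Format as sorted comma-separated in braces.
pass 0 (initial): D(V)={4,5,6,7}
pass 1: V {4,5,6,7}->{5,6,7}; X {3,4,6}->{4,6}; Z {3,4,6}->{3,4}
pass 2: no change
Fixpoint after 2 passes: D(V) = {5,6,7}

Answer: {5,6,7}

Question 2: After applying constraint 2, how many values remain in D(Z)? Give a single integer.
Answer: 2

Derivation:
Constraint 1 (V != Z) on D(V)={4,5,6,7} D(Z)={3,4,6}: no change
Constraint 2 (Z < X) on D(Z)={3,4,6} D(X)={3,4,6}: Z {3,4,6}->{3,4}; X {3,4,6}->{4,6}
So after constraint 2: D(Z)={3,4}, size = 2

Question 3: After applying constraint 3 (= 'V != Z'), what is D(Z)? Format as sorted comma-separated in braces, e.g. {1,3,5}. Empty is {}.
Constraint 1 (V != Z) on D(V)={4,5,6,7} D(Z)={3,4,6}: no change
Constraint 2 (Z < X) on D(Z)={3,4,6} D(X)={3,4,6}: Z {3,4,6}->{3,4}; X {3,4,6}->{4,6}
Constraint 3 (V != Z) on D(V)={4,5,6,7} D(Z)={3,4}: no change
So after constraint 3: D(Z) = {3,4}

Answer: {3,4}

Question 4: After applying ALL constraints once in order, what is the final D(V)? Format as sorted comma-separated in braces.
Answer: {5,6,7}

Derivation:
Constraint 1 (V != Z) on D(V)={4,5,6,7} D(Z)={3,4,6}: no change
Constraint 2 (Z < X) on D(Z)={3,4,6} D(X)={3,4,6}: Z {3,4,6}->{3,4}; X {3,4,6}->{4,6}
Constraint 3 (V != Z) on D(V)={4,5,6,7} D(Z)={3,4}: no change
Constraint 4 (X < V) on D(X)={4,6} D(V)={4,5,6,7}: V {4,5,6,7}->{5,6,7}
So after all 4 constraints: D(V) = {5,6,7}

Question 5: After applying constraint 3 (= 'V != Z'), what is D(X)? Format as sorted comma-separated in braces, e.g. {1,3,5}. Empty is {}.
Constraint 1 (V != Z) on D(V)={4,5,6,7} D(Z)={3,4,6}: no change
Constraint 2 (Z < X) on D(Z)={3,4,6} D(X)={3,4,6}: Z {3,4,6}->{3,4}; X {3,4,6}->{4,6}
Constraint 3 (V != Z) on D(V)={4,5,6,7} D(Z)={3,4}: no change
So after constraint 3: D(X) = {4,6}

Answer: {4,6}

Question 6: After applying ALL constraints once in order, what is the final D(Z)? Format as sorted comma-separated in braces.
Answer: {3,4}

Derivation:
Constraint 1 (V != Z) on D(V)={4,5,6,7} D(Z)={3,4,6}: no change
Constraint 2 (Z < X) on D(Z)={3,4,6} D(X)={3,4,6}: Z {3,4,6}->{3,4}; X {3,4,6}->{4,6}
Constraint 3 (V != Z) on D(V)={4,5,6,7} D(Z)={3,4}: no change
Constraint 4 (X < V) on D(X)={4,6} D(V)={4,5,6,7}: V {4,5,6,7}->{5,6,7}
So after all 4 constraints: D(Z) = {3,4}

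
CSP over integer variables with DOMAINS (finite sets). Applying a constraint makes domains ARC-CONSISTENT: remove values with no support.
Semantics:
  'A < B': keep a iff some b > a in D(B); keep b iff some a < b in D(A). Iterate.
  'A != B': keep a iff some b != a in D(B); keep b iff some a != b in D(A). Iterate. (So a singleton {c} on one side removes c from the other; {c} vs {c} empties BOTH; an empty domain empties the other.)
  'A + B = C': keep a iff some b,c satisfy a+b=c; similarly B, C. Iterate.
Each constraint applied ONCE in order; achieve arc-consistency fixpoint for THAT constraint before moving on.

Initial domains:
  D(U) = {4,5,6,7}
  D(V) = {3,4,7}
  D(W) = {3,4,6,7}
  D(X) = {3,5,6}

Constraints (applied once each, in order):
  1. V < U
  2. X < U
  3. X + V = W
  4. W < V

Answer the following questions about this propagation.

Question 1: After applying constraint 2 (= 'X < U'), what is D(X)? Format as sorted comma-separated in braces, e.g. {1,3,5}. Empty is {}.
Constraint 1 (V < U) on D(V)={3,4,7} D(U)={4,5,6,7}: V {3,4,7}->{3,4}
Constraint 2 (X < U) on D(X)={3,5,6} D(U)={4,5,6,7}: no change
So after constraint 2: D(X) = {3,5,6}

Answer: {3,5,6}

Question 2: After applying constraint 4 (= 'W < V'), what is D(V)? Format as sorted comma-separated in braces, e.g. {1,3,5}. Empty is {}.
Constraint 1 (V < U) on D(V)={3,4,7} D(U)={4,5,6,7}: V {3,4,7}->{3,4}
Constraint 2 (X < U) on D(X)={3,5,6} D(U)={4,5,6,7}: no change
Constraint 3 (X + V = W) on D(X)={3,5,6} D(V)={3,4} D(W)={3,4,6,7}: X {3,5,6}->{3}; W {3,4,6,7}->{6,7}
Constraint 4 (W < V) on D(W)={6,7} D(V)={3,4}: W {6,7}->{}; V {3,4}->{}
So after constraint 4: D(V) = {}

Answer: {}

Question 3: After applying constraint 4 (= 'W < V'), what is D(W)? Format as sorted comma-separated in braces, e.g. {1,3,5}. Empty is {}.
Answer: {}

Derivation:
Constraint 1 (V < U) on D(V)={3,4,7} D(U)={4,5,6,7}: V {3,4,7}->{3,4}
Constraint 2 (X < U) on D(X)={3,5,6} D(U)={4,5,6,7}: no change
Constraint 3 (X + V = W) on D(X)={3,5,6} D(V)={3,4} D(W)={3,4,6,7}: X {3,5,6}->{3}; W {3,4,6,7}->{6,7}
Constraint 4 (W < V) on D(W)={6,7} D(V)={3,4}: W {6,7}->{}; V {3,4}->{}
So after constraint 4: D(W) = {}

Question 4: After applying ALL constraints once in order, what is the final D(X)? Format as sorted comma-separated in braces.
Constraint 1 (V < U) on D(V)={3,4,7} D(U)={4,5,6,7}: V {3,4,7}->{3,4}
Constraint 2 (X < U) on D(X)={3,5,6} D(U)={4,5,6,7}: no change
Constraint 3 (X + V = W) on D(X)={3,5,6} D(V)={3,4} D(W)={3,4,6,7}: X {3,5,6}->{3}; W {3,4,6,7}->{6,7}
Constraint 4 (W < V) on D(W)={6,7} D(V)={3,4}: W {6,7}->{}; V {3,4}->{}
So after all 4 constraints: D(X) = {3}

Answer: {3}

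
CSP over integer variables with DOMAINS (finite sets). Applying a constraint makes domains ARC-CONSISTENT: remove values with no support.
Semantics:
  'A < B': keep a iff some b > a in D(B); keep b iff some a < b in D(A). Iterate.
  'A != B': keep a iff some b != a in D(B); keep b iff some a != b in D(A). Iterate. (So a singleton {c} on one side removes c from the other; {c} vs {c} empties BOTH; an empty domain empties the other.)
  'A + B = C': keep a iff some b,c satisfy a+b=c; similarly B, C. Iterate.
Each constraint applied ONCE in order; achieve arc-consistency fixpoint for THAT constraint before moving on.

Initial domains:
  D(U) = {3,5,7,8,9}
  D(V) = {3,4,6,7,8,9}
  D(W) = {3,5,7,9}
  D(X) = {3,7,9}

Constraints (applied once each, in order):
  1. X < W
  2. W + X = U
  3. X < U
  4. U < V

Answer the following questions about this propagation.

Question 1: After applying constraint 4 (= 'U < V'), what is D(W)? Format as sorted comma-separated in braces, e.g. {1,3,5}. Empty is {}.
Constraint 1 (X < W) on D(X)={3,7,9} D(W)={3,5,7,9}: X {3,7,9}->{3,7}; W {3,5,7,9}->{5,7,9}
Constraint 2 (W + X = U) on D(W)={5,7,9} D(X)={3,7} D(U)={3,5,7,8,9}: W {5,7,9}->{5}; X {3,7}->{3}; U {3,5,7,8,9}->{8}
Constraint 3 (X < U) on D(X)={3} D(U)={8}: no change
Constraint 4 (U < V) on D(U)={8} D(V)={3,4,6,7,8,9}: V {3,4,6,7,8,9}->{9}
So after constraint 4: D(W) = {5}

Answer: {5}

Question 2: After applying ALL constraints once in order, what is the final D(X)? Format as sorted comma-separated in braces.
Answer: {3}

Derivation:
Constraint 1 (X < W) on D(X)={3,7,9} D(W)={3,5,7,9}: X {3,7,9}->{3,7}; W {3,5,7,9}->{5,7,9}
Constraint 2 (W + X = U) on D(W)={5,7,9} D(X)={3,7} D(U)={3,5,7,8,9}: W {5,7,9}->{5}; X {3,7}->{3}; U {3,5,7,8,9}->{8}
Constraint 3 (X < U) on D(X)={3} D(U)={8}: no change
Constraint 4 (U < V) on D(U)={8} D(V)={3,4,6,7,8,9}: V {3,4,6,7,8,9}->{9}
So after all 4 constraints: D(X) = {3}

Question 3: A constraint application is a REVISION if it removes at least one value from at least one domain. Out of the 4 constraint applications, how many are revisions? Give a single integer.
Constraint 1 (X < W) on D(X)={3,7,9} D(W)={3,5,7,9}: X {3,7,9}->{3,7}; W {3,5,7,9}->{5,7,9} => REVISION
Constraint 2 (W + X = U) on D(W)={5,7,9} D(X)={3,7} D(U)={3,5,7,8,9}: W {5,7,9}->{5}; X {3,7}->{3}; U {3,5,7,8,9}->{8} => REVISION
Constraint 3 (X < U) on D(X)={3} D(U)={8}: no change => not a revision
Constraint 4 (U < V) on D(U)={8} D(V)={3,4,6,7,8,9}: V {3,4,6,7,8,9}->{9} => REVISION
Total revisions = 3

Answer: 3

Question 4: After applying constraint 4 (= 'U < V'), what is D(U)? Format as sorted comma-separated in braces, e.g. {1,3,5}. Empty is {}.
Constraint 1 (X < W) on D(X)={3,7,9} D(W)={3,5,7,9}: X {3,7,9}->{3,7}; W {3,5,7,9}->{5,7,9}
Constraint 2 (W + X = U) on D(W)={5,7,9} D(X)={3,7} D(U)={3,5,7,8,9}: W {5,7,9}->{5}; X {3,7}->{3}; U {3,5,7,8,9}->{8}
Constraint 3 (X < U) on D(X)={3} D(U)={8}: no change
Constraint 4 (U < V) on D(U)={8} D(V)={3,4,6,7,8,9}: V {3,4,6,7,8,9}->{9}
So after constraint 4: D(U) = {8}

Answer: {8}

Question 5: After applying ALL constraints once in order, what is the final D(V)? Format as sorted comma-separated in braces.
Constraint 1 (X < W) on D(X)={3,7,9} D(W)={3,5,7,9}: X {3,7,9}->{3,7}; W {3,5,7,9}->{5,7,9}
Constraint 2 (W + X = U) on D(W)={5,7,9} D(X)={3,7} D(U)={3,5,7,8,9}: W {5,7,9}->{5}; X {3,7}->{3}; U {3,5,7,8,9}->{8}
Constraint 3 (X < U) on D(X)={3} D(U)={8}: no change
Constraint 4 (U < V) on D(U)={8} D(V)={3,4,6,7,8,9}: V {3,4,6,7,8,9}->{9}
So after all 4 constraints: D(V) = {9}

Answer: {9}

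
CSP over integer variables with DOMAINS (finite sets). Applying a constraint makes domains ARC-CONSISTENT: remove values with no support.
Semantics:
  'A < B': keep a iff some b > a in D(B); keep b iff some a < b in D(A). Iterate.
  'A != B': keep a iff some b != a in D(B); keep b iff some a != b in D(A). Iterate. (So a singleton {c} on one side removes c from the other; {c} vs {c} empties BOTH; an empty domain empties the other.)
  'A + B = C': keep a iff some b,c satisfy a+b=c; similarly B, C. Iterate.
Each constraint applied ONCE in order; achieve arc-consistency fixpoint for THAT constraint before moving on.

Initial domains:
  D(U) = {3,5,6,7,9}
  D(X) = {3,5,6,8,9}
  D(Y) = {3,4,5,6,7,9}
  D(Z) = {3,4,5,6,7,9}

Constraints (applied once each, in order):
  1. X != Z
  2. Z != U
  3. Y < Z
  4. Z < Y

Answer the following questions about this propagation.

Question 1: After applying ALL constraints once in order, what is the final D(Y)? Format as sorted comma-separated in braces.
Constraint 1 (X != Z) on D(X)={3,5,6,8,9} D(Z)={3,4,5,6,7,9}: no change
Constraint 2 (Z != U) on D(Z)={3,4,5,6,7,9} D(U)={3,5,6,7,9}: no change
Constraint 3 (Y < Z) on D(Y)={3,4,5,6,7,9} D(Z)={3,4,5,6,7,9}: Y {3,4,5,6,7,9}->{3,4,5,6,7}; Z {3,4,5,6,7,9}->{4,5,6,7,9}
Constraint 4 (Z < Y) on D(Z)={4,5,6,7,9} D(Y)={3,4,5,6,7}: Z {4,5,6,7,9}->{4,5,6}; Y {3,4,5,6,7}->{5,6,7}
So after all 4 constraints: D(Y) = {5,6,7}

Answer: {5,6,7}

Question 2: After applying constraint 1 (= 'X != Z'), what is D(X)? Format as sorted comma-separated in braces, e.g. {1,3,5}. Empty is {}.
Constraint 1 (X != Z) on D(X)={3,5,6,8,9} D(Z)={3,4,5,6,7,9}: no change
So after constraint 1: D(X) = {3,5,6,8,9}

Answer: {3,5,6,8,9}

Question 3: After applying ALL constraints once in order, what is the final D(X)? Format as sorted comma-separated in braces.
Answer: {3,5,6,8,9}

Derivation:
Constraint 1 (X != Z) on D(X)={3,5,6,8,9} D(Z)={3,4,5,6,7,9}: no change
Constraint 2 (Z != U) on D(Z)={3,4,5,6,7,9} D(U)={3,5,6,7,9}: no change
Constraint 3 (Y < Z) on D(Y)={3,4,5,6,7,9} D(Z)={3,4,5,6,7,9}: Y {3,4,5,6,7,9}->{3,4,5,6,7}; Z {3,4,5,6,7,9}->{4,5,6,7,9}
Constraint 4 (Z < Y) on D(Z)={4,5,6,7,9} D(Y)={3,4,5,6,7}: Z {4,5,6,7,9}->{4,5,6}; Y {3,4,5,6,7}->{5,6,7}
So after all 4 constraints: D(X) = {3,5,6,8,9}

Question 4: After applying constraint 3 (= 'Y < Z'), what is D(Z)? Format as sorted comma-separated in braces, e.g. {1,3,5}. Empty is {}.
Answer: {4,5,6,7,9}

Derivation:
Constraint 1 (X != Z) on D(X)={3,5,6,8,9} D(Z)={3,4,5,6,7,9}: no change
Constraint 2 (Z != U) on D(Z)={3,4,5,6,7,9} D(U)={3,5,6,7,9}: no change
Constraint 3 (Y < Z) on D(Y)={3,4,5,6,7,9} D(Z)={3,4,5,6,7,9}: Y {3,4,5,6,7,9}->{3,4,5,6,7}; Z {3,4,5,6,7,9}->{4,5,6,7,9}
So after constraint 3: D(Z) = {4,5,6,7,9}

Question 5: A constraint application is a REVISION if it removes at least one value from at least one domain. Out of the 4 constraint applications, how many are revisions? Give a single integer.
Answer: 2

Derivation:
Constraint 1 (X != Z) on D(X)={3,5,6,8,9} D(Z)={3,4,5,6,7,9}: no change => not a revision
Constraint 2 (Z != U) on D(Z)={3,4,5,6,7,9} D(U)={3,5,6,7,9}: no change => not a revision
Constraint 3 (Y < Z) on D(Y)={3,4,5,6,7,9} D(Z)={3,4,5,6,7,9}: Y {3,4,5,6,7,9}->{3,4,5,6,7}; Z {3,4,5,6,7,9}->{4,5,6,7,9} => REVISION
Constraint 4 (Z < Y) on D(Z)={4,5,6,7,9} D(Y)={3,4,5,6,7}: Z {4,5,6,7,9}->{4,5,6}; Y {3,4,5,6,7}->{5,6,7} => REVISION
Total revisions = 2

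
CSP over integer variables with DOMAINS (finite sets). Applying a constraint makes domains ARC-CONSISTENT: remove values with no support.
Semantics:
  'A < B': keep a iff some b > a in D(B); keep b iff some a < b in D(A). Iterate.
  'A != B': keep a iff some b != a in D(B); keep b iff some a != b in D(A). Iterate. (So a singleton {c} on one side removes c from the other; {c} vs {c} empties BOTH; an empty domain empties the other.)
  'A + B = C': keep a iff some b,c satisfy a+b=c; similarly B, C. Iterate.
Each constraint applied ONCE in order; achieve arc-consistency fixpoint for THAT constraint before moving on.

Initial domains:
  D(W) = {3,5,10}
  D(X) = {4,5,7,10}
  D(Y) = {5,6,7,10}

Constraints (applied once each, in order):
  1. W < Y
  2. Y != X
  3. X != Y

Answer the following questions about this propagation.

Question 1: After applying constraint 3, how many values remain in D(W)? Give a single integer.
Answer: 2

Derivation:
Constraint 1 (W < Y) on D(W)={3,5,10} D(Y)={5,6,7,10}: W {3,5,10}->{3,5}
Constraint 2 (Y != X) on D(Y)={5,6,7,10} D(X)={4,5,7,10}: no change
Constraint 3 (X != Y) on D(X)={4,5,7,10} D(Y)={5,6,7,10}: no change
So after constraint 3: D(W)={3,5}, size = 2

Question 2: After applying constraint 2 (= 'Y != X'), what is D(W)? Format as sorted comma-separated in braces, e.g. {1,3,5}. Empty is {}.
Constraint 1 (W < Y) on D(W)={3,5,10} D(Y)={5,6,7,10}: W {3,5,10}->{3,5}
Constraint 2 (Y != X) on D(Y)={5,6,7,10} D(X)={4,5,7,10}: no change
So after constraint 2: D(W) = {3,5}

Answer: {3,5}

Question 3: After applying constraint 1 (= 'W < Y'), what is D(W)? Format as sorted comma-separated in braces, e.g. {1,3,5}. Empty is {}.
Answer: {3,5}

Derivation:
Constraint 1 (W < Y) on D(W)={3,5,10} D(Y)={5,6,7,10}: W {3,5,10}->{3,5}
So after constraint 1: D(W) = {3,5}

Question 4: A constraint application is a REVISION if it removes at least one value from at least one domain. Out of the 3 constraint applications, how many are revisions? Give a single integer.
Answer: 1

Derivation:
Constraint 1 (W < Y) on D(W)={3,5,10} D(Y)={5,6,7,10}: W {3,5,10}->{3,5} => REVISION
Constraint 2 (Y != X) on D(Y)={5,6,7,10} D(X)={4,5,7,10}: no change => not a revision
Constraint 3 (X != Y) on D(X)={4,5,7,10} D(Y)={5,6,7,10}: no change => not a revision
Total revisions = 1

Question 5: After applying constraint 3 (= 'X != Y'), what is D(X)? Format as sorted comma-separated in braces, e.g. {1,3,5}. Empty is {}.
Constraint 1 (W < Y) on D(W)={3,5,10} D(Y)={5,6,7,10}: W {3,5,10}->{3,5}
Constraint 2 (Y != X) on D(Y)={5,6,7,10} D(X)={4,5,7,10}: no change
Constraint 3 (X != Y) on D(X)={4,5,7,10} D(Y)={5,6,7,10}: no change
So after constraint 3: D(X) = {4,5,7,10}

Answer: {4,5,7,10}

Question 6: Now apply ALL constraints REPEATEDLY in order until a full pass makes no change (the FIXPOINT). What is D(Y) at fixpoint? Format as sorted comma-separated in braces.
pass 0 (initial): D(Y)={5,6,7,10}
pass 1: W {3,5,10}->{3,5}
pass 2: no change
Fixpoint after 2 passes: D(Y) = {5,6,7,10}

Answer: {5,6,7,10}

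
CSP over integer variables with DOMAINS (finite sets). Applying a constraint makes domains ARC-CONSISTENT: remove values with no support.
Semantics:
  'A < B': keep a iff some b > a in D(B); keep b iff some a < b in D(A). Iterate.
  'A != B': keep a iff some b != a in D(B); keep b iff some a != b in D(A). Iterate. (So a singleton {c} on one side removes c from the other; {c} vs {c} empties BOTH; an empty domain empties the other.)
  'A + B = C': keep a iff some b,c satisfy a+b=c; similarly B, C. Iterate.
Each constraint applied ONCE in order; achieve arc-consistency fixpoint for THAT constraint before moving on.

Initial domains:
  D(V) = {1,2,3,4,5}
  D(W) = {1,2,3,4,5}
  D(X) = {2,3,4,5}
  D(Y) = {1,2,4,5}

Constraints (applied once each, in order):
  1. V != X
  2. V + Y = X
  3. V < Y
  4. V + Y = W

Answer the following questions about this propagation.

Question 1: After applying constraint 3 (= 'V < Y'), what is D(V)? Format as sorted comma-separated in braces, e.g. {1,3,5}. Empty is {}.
Answer: {1,2,3}

Derivation:
Constraint 1 (V != X) on D(V)={1,2,3,4,5} D(X)={2,3,4,5}: no change
Constraint 2 (V + Y = X) on D(V)={1,2,3,4,5} D(Y)={1,2,4,5} D(X)={2,3,4,5}: V {1,2,3,4,5}->{1,2,3,4}; Y {1,2,4,5}->{1,2,4}
Constraint 3 (V < Y) on D(V)={1,2,3,4} D(Y)={1,2,4}: V {1,2,3,4}->{1,2,3}; Y {1,2,4}->{2,4}
So after constraint 3: D(V) = {1,2,3}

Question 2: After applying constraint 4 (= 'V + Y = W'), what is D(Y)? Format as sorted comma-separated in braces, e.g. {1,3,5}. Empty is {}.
Constraint 1 (V != X) on D(V)={1,2,3,4,5} D(X)={2,3,4,5}: no change
Constraint 2 (V + Y = X) on D(V)={1,2,3,4,5} D(Y)={1,2,4,5} D(X)={2,3,4,5}: V {1,2,3,4,5}->{1,2,3,4}; Y {1,2,4,5}->{1,2,4}
Constraint 3 (V < Y) on D(V)={1,2,3,4} D(Y)={1,2,4}: V {1,2,3,4}->{1,2,3}; Y {1,2,4}->{2,4}
Constraint 4 (V + Y = W) on D(V)={1,2,3} D(Y)={2,4} D(W)={1,2,3,4,5}: W {1,2,3,4,5}->{3,4,5}
So after constraint 4: D(Y) = {2,4}

Answer: {2,4}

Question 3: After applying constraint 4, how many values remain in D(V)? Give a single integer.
Constraint 1 (V != X) on D(V)={1,2,3,4,5} D(X)={2,3,4,5}: no change
Constraint 2 (V + Y = X) on D(V)={1,2,3,4,5} D(Y)={1,2,4,5} D(X)={2,3,4,5}: V {1,2,3,4,5}->{1,2,3,4}; Y {1,2,4,5}->{1,2,4}
Constraint 3 (V < Y) on D(V)={1,2,3,4} D(Y)={1,2,4}: V {1,2,3,4}->{1,2,3}; Y {1,2,4}->{2,4}
Constraint 4 (V + Y = W) on D(V)={1,2,3} D(Y)={2,4} D(W)={1,2,3,4,5}: W {1,2,3,4,5}->{3,4,5}
So after constraint 4: D(V)={1,2,3}, size = 3

Answer: 3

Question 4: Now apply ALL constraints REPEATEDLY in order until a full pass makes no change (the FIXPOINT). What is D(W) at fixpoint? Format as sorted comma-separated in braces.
pass 0 (initial): D(W)={1,2,3,4,5}
pass 1: V {1,2,3,4,5}->{1,2,3}; W {1,2,3,4,5}->{3,4,5}; Y {1,2,4,5}->{2,4}
pass 2: X {2,3,4,5}->{3,4,5}
pass 3: no change
Fixpoint after 3 passes: D(W) = {3,4,5}

Answer: {3,4,5}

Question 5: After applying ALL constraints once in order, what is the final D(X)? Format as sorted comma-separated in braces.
Constraint 1 (V != X) on D(V)={1,2,3,4,5} D(X)={2,3,4,5}: no change
Constraint 2 (V + Y = X) on D(V)={1,2,3,4,5} D(Y)={1,2,4,5} D(X)={2,3,4,5}: V {1,2,3,4,5}->{1,2,3,4}; Y {1,2,4,5}->{1,2,4}
Constraint 3 (V < Y) on D(V)={1,2,3,4} D(Y)={1,2,4}: V {1,2,3,4}->{1,2,3}; Y {1,2,4}->{2,4}
Constraint 4 (V + Y = W) on D(V)={1,2,3} D(Y)={2,4} D(W)={1,2,3,4,5}: W {1,2,3,4,5}->{3,4,5}
So after all 4 constraints: D(X) = {2,3,4,5}

Answer: {2,3,4,5}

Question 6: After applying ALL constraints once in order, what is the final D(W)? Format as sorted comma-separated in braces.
Answer: {3,4,5}

Derivation:
Constraint 1 (V != X) on D(V)={1,2,3,4,5} D(X)={2,3,4,5}: no change
Constraint 2 (V + Y = X) on D(V)={1,2,3,4,5} D(Y)={1,2,4,5} D(X)={2,3,4,5}: V {1,2,3,4,5}->{1,2,3,4}; Y {1,2,4,5}->{1,2,4}
Constraint 3 (V < Y) on D(V)={1,2,3,4} D(Y)={1,2,4}: V {1,2,3,4}->{1,2,3}; Y {1,2,4}->{2,4}
Constraint 4 (V + Y = W) on D(V)={1,2,3} D(Y)={2,4} D(W)={1,2,3,4,5}: W {1,2,3,4,5}->{3,4,5}
So after all 4 constraints: D(W) = {3,4,5}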